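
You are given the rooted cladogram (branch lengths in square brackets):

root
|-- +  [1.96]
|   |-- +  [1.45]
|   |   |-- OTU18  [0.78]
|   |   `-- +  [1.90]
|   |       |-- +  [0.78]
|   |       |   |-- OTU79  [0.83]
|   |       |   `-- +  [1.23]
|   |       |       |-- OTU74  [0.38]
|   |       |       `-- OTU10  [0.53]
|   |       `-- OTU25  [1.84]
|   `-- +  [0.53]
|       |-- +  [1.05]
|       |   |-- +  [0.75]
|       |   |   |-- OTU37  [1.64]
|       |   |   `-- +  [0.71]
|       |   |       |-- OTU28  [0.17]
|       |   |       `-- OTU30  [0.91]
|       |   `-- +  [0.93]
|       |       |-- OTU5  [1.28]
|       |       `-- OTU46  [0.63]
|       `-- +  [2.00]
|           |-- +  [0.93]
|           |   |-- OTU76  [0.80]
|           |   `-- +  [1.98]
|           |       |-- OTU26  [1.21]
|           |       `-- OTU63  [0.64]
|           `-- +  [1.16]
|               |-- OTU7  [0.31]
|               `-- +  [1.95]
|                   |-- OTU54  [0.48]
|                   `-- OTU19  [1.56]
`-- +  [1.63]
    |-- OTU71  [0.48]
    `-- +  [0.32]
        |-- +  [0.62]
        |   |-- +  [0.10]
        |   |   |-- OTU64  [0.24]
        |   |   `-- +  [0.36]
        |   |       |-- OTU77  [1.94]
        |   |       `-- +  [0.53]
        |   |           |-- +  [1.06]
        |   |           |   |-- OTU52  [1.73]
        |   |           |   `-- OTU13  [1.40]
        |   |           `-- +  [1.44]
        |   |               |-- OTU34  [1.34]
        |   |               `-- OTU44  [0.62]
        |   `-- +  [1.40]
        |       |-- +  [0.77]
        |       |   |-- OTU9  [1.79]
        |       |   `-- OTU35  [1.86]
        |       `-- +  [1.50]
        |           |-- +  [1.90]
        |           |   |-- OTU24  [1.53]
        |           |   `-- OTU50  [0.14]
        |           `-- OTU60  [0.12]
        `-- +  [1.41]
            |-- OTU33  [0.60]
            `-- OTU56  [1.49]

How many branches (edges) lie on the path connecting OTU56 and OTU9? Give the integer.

6

The MRCA of OTU56 and OTU9 is the node subtending (((OTU64,(OTU77,((OTU52,OTU13),(OTU34,OTU44)))),((OTU9,OTU35),((OTU24,OTU50),OTU60))),(OTU33,OTU56)).
From OTU56 up to that node: 2 branches. From OTU9 up to the same node: 4 branches. Total: 2 + 4 = 6.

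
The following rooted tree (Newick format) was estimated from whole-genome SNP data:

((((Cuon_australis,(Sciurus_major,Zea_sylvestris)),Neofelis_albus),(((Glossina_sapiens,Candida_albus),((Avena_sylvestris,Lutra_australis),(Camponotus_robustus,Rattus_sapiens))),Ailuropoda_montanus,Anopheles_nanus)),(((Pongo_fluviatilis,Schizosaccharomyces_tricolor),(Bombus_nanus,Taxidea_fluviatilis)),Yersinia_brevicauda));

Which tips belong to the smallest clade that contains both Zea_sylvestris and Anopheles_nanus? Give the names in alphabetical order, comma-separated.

Tracing Zea_sylvestris: it sits inside (Sciurus_major,Zea_sylvestris).
Tracing Anopheles_nanus: it sits inside (((Glossina_sapiens,Candida_albus),((Avena_sylvestris,Lutra_australis),(Camponotus_robustus,Rattus_sapiens))),Ailuropoda_montanus,Anopheles_nanus).
The smallest clade enclosing both is (((Cuon_australis,(Sciurus_major,Zea_sylvestris)),Neofelis_albus),(((Glossina_sapiens,Candida_albus),((Avena_sylvestris,Lutra_australis),(Camponotus_robustus,Rattus_sapiens))),Ailuropoda_montanus,Anopheles_nanus)); the answer is its 12 terminal taxa in alphabetical order.

Ailuropoda_montanus, Anopheles_nanus, Avena_sylvestris, Camponotus_robustus, Candida_albus, Cuon_australis, Glossina_sapiens, Lutra_australis, Neofelis_albus, Rattus_sapiens, Sciurus_major, Zea_sylvestris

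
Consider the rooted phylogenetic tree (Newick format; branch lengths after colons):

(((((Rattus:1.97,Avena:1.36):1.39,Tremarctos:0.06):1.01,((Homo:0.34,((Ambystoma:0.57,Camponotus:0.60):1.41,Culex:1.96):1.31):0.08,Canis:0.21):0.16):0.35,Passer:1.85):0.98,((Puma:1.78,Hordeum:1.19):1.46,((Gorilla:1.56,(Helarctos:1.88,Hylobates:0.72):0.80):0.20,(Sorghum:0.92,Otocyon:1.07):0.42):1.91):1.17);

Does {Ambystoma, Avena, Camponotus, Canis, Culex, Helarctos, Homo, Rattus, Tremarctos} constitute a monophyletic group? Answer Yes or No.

No

The MRCA of the listed taxa is the root, so the smallest clade containing them is the whole tree.
That clade also contains Gorilla, Hordeum, Hylobates, Otocyon, Passer, Puma, Sorghum, which are not in the proposed group, so the group is not monophyletic.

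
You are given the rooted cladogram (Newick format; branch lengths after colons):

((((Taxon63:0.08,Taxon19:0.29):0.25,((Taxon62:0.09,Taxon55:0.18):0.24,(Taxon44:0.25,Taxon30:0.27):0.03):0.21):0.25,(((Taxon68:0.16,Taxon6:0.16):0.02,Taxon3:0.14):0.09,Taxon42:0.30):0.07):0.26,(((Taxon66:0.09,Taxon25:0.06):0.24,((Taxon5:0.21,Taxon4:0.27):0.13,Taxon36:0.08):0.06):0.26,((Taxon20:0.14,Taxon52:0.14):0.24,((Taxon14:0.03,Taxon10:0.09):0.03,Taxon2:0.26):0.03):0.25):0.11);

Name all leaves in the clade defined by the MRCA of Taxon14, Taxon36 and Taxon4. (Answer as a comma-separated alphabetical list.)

Taxon10, Taxon14, Taxon2, Taxon20, Taxon25, Taxon36, Taxon4, Taxon5, Taxon52, Taxon66

Tracing Taxon14: it sits inside (Taxon14,Taxon10).
Tracing Taxon36: it sits inside ((Taxon5,Taxon4),Taxon36).
Tracing Taxon4: it sits inside (Taxon5,Taxon4).
The smallest clade enclosing all 3 is (((Taxon66,Taxon25),((Taxon5,Taxon4),Taxon36)),((Taxon20,Taxon52),((Taxon14,Taxon10),Taxon2))); the answer is its 10 terminal taxa in alphabetical order.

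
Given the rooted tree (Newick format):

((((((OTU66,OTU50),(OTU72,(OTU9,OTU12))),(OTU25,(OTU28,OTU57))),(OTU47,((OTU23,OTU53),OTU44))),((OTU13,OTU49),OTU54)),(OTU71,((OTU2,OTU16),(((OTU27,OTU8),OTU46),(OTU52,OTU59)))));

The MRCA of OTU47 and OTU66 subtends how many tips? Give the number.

The MRCA of OTU47 and OTU66 is the node subtending ((((OTU66,OTU50),(OTU72,(OTU9,OTU12))),(OTU25,(OTU28,OTU57))),(OTU47,((OTU23,OTU53),OTU44))).
That clade contains 12 terminal taxa: OTU12, OTU23, OTU25, OTU28, OTU44, OTU47, OTU50, OTU53, OTU57, OTU66, OTU72, OTU9.

12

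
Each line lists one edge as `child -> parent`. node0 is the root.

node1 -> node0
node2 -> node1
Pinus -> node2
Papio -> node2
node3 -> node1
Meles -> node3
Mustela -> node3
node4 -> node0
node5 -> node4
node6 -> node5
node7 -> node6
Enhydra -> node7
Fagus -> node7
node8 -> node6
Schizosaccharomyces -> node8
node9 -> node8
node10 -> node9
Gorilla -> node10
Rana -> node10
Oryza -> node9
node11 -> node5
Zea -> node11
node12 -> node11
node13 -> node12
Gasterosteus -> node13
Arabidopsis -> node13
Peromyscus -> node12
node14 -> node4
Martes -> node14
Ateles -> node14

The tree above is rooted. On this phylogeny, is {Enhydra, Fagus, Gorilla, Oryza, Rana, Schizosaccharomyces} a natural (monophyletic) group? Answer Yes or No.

The most recent common ancestor of these taxa subtends ((Enhydra,Fagus),(Schizosaccharomyces,((Gorilla,Rana),Oryza))).
That clade has exactly 6 tips — every listed taxon and nothing else — so the group is monophyletic.

Yes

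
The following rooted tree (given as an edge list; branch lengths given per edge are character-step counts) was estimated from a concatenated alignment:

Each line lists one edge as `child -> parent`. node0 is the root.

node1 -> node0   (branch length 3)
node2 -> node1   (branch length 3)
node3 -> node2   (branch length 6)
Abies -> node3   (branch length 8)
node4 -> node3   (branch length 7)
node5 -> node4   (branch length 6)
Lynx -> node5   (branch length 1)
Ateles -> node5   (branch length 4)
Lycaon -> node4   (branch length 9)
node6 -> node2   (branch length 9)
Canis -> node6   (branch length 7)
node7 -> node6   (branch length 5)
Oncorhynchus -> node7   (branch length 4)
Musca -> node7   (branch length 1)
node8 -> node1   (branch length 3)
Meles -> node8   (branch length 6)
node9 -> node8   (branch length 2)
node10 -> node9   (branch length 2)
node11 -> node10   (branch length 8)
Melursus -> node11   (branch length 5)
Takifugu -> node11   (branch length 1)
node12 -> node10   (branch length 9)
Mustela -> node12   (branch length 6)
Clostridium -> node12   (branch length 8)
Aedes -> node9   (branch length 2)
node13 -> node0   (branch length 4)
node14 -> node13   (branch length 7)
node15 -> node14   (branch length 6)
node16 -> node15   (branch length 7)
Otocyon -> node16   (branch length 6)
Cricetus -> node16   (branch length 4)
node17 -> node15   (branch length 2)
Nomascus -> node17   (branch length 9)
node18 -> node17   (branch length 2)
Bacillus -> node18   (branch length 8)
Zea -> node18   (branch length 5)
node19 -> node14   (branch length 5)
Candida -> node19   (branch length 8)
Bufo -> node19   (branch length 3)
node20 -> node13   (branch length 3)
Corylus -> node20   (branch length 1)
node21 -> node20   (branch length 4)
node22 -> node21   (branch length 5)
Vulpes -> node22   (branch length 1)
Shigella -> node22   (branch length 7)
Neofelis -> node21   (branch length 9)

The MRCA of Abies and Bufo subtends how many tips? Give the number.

The MRCA of Abies and Bufo is the root, so the clade is the entire tree.
That clade contains 24 terminal taxa: Abies, Aedes, Ateles, Bacillus, Bufo, Candida, Canis, Clostridium, Corylus, Cricetus, Lycaon, Lynx, Meles, Melursus, Musca, Mustela, Neofelis, Nomascus, Oncorhynchus, Otocyon, Shigella, Takifugu, Vulpes, Zea.

24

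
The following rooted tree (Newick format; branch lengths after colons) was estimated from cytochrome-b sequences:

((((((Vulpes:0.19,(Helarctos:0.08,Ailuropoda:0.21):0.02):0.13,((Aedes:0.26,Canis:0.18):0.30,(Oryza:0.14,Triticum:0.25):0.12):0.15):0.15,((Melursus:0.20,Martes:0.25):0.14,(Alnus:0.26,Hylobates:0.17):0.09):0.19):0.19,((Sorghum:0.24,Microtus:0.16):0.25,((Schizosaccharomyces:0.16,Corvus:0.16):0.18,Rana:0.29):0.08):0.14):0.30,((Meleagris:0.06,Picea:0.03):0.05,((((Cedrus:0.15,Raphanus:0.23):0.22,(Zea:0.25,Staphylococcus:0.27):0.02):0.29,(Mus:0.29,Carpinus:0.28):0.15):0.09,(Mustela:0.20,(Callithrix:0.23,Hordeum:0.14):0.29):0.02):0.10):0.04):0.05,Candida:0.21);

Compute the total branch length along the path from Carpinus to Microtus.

The path runs Carpinus → … → MRCA → … → Microtus; the MRCA is the node subtending (((((Vulpes,(Helarctos,Ailuropoda)),((Aedes,Canis),(Oryza,Triticum))),((Melursus,Martes),(Alnus,Hylobates))),((Sorghum,Microtus),((Schizosaccharomyces,Corvus),Rana))),((Meleagris,Picea),((((Cedrus,Raphanus),(Zea,Staphylococcus)),(Mus,Carpinus)),(Mustela,(Callithrix,Hordeum))))).
Branch lengths along that path: 0.28 + 0.15 + 0.09 + 0.10 + 0.04 + 0.30 + 0.14 + 0.25 + 0.16 = 1.51.

1.51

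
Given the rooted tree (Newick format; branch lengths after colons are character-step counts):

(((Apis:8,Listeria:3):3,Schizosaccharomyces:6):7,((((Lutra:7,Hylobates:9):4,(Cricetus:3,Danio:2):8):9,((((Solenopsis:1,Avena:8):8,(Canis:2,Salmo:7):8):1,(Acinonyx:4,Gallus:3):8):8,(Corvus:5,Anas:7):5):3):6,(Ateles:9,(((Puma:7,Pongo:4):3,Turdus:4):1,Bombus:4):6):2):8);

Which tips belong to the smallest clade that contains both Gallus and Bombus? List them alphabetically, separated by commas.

Tracing Gallus: it sits inside (Acinonyx,Gallus).
Tracing Bombus: it sits inside (((Puma,Pongo),Turdus),Bombus).
The smallest clade enclosing both is ((((Lutra,Hylobates),(Cricetus,Danio)),((((Solenopsis,Avena),(Canis,Salmo)),(Acinonyx,Gallus)),(Corvus,Anas))),(Ateles,(((Puma,Pongo),Turdus),Bombus))); the answer is its 17 terminal taxa in alphabetical order.

Acinonyx, Anas, Ateles, Avena, Bombus, Canis, Corvus, Cricetus, Danio, Gallus, Hylobates, Lutra, Pongo, Puma, Salmo, Solenopsis, Turdus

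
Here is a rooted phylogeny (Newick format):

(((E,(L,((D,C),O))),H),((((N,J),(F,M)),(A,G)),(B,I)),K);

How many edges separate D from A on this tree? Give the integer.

10

The MRCA of D and A is the root of the tree.
From D up to that node: 6 branches. From A up to the same node: 4 branches. Total: 6 + 4 = 10.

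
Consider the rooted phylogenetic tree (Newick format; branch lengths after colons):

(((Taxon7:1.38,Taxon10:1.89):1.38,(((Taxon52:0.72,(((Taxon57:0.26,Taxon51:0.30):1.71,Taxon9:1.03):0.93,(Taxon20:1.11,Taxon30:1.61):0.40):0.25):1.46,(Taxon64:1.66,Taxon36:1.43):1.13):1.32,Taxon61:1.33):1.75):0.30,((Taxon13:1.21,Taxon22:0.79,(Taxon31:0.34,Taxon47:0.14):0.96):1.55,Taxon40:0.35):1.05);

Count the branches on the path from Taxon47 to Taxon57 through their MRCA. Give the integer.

The MRCA of Taxon47 and Taxon57 is the root of the tree.
From Taxon47 up to that node: 4 branches. From Taxon57 up to the same node: 8 branches. Total: 4 + 8 = 12.

12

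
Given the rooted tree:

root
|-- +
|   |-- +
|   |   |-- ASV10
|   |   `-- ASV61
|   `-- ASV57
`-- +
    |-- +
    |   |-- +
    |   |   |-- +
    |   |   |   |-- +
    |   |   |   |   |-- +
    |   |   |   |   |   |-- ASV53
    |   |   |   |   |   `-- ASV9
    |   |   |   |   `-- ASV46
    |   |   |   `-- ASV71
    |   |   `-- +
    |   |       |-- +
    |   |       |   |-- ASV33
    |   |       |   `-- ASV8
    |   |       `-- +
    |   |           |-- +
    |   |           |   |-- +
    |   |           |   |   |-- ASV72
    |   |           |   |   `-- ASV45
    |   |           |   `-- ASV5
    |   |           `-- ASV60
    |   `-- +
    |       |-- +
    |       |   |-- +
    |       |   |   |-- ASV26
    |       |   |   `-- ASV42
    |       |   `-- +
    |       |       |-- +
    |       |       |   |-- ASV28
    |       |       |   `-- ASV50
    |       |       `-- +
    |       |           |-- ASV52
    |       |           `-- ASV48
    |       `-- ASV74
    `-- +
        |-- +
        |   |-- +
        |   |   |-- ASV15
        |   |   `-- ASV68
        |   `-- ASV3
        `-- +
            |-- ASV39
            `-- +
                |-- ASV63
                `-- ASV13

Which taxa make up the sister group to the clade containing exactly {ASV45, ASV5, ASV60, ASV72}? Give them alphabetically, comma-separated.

ASV33, ASV8

The clade containing exactly {ASV45, ASV5, ASV60, ASV72} attaches to the tree at the node subtending ((ASV33,ASV8),(((ASV72,ASV45),ASV5),ASV60)).
The other lineage descending from that same node — the sister group — is (ASV33,ASV8); its 2 tips in alphabetical order are the answer.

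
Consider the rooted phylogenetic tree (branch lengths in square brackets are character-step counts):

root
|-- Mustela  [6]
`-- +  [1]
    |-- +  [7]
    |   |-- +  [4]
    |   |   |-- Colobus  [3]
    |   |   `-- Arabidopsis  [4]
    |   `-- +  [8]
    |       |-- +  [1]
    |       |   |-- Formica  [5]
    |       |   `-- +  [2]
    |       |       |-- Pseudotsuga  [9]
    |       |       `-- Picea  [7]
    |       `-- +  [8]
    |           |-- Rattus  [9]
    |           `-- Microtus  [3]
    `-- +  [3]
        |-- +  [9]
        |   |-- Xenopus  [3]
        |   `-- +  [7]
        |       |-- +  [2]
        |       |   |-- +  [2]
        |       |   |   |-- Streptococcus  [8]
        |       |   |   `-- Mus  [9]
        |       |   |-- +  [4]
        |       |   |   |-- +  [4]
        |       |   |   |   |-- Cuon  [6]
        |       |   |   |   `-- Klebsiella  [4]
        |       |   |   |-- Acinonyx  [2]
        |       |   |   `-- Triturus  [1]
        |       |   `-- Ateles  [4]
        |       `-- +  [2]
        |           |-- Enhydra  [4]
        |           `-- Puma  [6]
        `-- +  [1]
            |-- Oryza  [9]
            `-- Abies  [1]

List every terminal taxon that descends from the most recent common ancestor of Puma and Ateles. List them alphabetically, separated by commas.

Acinonyx, Ateles, Cuon, Enhydra, Klebsiella, Mus, Puma, Streptococcus, Triturus

Tracing Puma: it sits inside (Enhydra,Puma).
Tracing Ateles: it sits inside ((Streptococcus,Mus),((Cuon,Klebsiella),Acinonyx,Triturus),Ateles).
The smallest clade enclosing both is (((Streptococcus,Mus),((Cuon,Klebsiella),Acinonyx,Triturus),Ateles),(Enhydra,Puma)); the answer is its 9 terminal taxa in alphabetical order.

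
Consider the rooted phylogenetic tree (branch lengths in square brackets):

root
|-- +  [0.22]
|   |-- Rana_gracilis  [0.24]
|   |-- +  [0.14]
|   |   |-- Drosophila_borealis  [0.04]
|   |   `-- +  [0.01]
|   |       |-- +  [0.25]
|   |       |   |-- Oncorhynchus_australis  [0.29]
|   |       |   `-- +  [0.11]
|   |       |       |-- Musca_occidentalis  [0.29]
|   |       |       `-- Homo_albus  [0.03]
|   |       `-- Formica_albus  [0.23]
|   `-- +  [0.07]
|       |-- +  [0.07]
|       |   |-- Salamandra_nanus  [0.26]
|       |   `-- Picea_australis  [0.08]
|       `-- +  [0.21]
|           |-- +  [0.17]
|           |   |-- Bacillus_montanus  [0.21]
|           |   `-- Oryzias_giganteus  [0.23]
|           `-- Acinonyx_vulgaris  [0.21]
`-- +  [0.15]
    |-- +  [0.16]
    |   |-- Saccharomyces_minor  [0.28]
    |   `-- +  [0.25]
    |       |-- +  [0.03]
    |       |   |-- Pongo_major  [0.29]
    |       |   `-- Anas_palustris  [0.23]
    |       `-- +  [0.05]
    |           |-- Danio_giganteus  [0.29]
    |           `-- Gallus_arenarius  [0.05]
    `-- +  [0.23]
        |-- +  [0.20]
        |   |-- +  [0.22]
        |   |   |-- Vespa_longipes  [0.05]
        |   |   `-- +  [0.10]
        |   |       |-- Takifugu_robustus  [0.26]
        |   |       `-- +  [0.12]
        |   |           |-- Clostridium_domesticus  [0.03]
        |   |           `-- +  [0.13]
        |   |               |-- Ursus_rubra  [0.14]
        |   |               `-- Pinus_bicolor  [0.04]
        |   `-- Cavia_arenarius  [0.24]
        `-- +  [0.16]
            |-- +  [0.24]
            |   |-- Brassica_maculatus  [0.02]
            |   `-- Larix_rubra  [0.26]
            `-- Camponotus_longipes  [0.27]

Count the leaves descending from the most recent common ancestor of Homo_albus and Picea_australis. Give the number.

11

The MRCA of Homo_albus and Picea_australis is the node subtending (Rana_gracilis,(Drosophila_borealis,((Oncorhynchus_australis,(Musca_occidentalis,Homo_albus)),Formica_albus)),((Salamandra_nanus,Picea_australis),((Bacillus_montanus,Oryzias_giganteus),Acinonyx_vulgaris))).
That clade contains 11 terminal taxa: Acinonyx_vulgaris, Bacillus_montanus, Drosophila_borealis, Formica_albus, Homo_albus, Musca_occidentalis, Oncorhynchus_australis, Oryzias_giganteus, Picea_australis, Rana_gracilis, Salamandra_nanus.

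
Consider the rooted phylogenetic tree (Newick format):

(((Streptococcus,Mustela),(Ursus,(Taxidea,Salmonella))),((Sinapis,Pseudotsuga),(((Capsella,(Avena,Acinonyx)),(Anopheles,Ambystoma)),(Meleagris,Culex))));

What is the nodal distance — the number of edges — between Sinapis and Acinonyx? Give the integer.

7

The MRCA of Sinapis and Acinonyx is the node subtending ((Sinapis,Pseudotsuga),(((Capsella,(Avena,Acinonyx)),(Anopheles,Ambystoma)),(Meleagris,Culex))).
From Sinapis up to that node: 2 branches. From Acinonyx up to the same node: 5 branches. Total: 2 + 5 = 7.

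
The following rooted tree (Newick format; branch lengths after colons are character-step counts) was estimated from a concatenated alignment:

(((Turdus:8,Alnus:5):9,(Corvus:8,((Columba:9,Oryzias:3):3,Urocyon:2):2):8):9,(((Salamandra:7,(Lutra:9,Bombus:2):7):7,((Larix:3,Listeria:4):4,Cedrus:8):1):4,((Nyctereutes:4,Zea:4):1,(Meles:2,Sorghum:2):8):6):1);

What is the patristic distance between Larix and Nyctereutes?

23

The path runs Larix → … → MRCA → … → Nyctereutes; the MRCA is the node subtending (((Salamandra,(Lutra,Bombus)),((Larix,Listeria),Cedrus)),((Nyctereutes,Zea),(Meles,Sorghum))).
Branch lengths along that path: 3 + 4 + 1 + 4 + 6 + 1 + 4 = 23.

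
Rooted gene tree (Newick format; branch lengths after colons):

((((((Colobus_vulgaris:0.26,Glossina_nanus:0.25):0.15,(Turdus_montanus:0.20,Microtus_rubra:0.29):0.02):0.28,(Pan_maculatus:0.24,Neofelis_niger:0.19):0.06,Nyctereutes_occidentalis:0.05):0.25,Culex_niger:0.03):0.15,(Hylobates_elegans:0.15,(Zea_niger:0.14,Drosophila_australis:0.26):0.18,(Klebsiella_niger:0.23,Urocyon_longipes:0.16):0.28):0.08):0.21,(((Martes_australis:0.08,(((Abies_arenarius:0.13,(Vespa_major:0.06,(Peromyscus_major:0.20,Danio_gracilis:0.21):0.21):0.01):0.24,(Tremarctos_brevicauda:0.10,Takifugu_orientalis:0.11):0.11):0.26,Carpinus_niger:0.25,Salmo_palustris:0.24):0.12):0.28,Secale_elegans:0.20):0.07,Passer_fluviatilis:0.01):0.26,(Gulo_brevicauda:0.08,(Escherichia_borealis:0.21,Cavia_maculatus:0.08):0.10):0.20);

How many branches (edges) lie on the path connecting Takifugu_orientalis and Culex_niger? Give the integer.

10

The MRCA of Takifugu_orientalis and Culex_niger is the root of the tree.
From Takifugu_orientalis up to that node: 7 branches. From Culex_niger up to the same node: 3 branches. Total: 7 + 3 = 10.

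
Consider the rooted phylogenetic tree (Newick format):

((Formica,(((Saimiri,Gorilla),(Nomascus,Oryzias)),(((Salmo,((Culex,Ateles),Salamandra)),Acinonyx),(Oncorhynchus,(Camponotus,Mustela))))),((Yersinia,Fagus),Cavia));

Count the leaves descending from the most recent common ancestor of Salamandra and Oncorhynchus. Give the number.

8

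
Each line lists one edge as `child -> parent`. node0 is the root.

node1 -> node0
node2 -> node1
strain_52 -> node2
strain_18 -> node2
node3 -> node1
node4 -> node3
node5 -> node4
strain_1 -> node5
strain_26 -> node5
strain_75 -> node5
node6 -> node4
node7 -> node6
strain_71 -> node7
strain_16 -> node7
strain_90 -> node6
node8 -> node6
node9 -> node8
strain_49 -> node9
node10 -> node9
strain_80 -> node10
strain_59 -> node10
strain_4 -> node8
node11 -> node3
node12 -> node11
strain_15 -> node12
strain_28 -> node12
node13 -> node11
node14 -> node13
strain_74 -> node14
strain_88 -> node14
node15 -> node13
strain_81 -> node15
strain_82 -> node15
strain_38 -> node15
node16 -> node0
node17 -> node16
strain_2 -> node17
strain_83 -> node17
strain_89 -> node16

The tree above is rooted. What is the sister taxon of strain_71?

strain_71 attaches to the tree at the node subtending (strain_71,strain_16).
The other lineage descending from that same node — the sister group — is the single tip strain_16.

strain_16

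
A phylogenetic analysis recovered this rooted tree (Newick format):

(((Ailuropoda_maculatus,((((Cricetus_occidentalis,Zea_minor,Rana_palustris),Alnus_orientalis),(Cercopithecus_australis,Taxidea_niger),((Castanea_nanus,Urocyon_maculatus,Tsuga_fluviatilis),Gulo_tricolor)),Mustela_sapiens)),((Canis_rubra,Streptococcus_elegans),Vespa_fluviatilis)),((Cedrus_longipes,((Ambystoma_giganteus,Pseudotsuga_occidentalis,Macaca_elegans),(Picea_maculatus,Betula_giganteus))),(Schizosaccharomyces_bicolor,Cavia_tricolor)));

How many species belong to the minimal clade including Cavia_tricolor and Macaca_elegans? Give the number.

8

The MRCA of Cavia_tricolor and Macaca_elegans is the node subtending ((Cedrus_longipes,((Ambystoma_giganteus,Pseudotsuga_occidentalis,Macaca_elegans),(Picea_maculatus,Betula_giganteus))),(Schizosaccharomyces_bicolor,Cavia_tricolor)).
That clade contains 8 terminal taxa: Ambystoma_giganteus, Betula_giganteus, Cavia_tricolor, Cedrus_longipes, Macaca_elegans, Picea_maculatus, Pseudotsuga_occidentalis, Schizosaccharomyces_bicolor.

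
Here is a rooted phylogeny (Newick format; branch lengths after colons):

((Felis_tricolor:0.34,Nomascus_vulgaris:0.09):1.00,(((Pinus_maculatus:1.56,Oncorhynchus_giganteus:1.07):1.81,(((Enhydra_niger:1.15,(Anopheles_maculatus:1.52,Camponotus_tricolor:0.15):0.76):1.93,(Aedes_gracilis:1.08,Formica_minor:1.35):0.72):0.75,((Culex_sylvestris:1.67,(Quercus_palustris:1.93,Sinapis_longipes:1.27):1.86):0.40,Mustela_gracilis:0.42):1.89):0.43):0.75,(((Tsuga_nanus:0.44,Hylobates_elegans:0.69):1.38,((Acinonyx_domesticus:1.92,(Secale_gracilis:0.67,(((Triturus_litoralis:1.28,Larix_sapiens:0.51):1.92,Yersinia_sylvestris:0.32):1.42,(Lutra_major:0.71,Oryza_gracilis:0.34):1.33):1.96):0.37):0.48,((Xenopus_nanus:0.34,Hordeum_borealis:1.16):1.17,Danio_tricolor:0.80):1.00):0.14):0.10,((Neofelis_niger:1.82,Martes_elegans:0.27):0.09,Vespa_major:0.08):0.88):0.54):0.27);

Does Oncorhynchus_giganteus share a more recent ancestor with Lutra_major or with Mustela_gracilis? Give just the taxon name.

Mustela_gracilis

The MRCA of Oncorhynchus_giganteus and Mustela_gracilis subtends ((Pinus_maculatus,Oncorhynchus_giganteus),(((Enhydra_niger,(Anopheles_maculatus,Camponotus_tricolor)),(Aedes_gracilis,Formica_minor)),((Culex_sylvestris,(Quercus_palustris,Sinapis_longipes)),Mustela_gracilis))) (11 taxa).
The MRCA of Oncorhynchus_giganteus and Lutra_major subtends (((Pinus_maculatus,Oncorhynchus_giganteus),(((Enhydra_niger,(Anopheles_maculatus,Camponotus_tricolor)),(Aedes_gracilis,Formica_minor)),((Culex_sylvestris,(Quercus_palustris,Sinapis_longipes)),Mustela_gracilis))),(((Tsuga_nanus,Hylobates_elegans),((Acinonyx_domesticus,(Secale_gracilis,(((Triturus_litoralis,Larix_sapiens),Yersinia_sylvestris),(Lutra_major,Oryza_gracilis)))),((Xenopus_nanus,Hordeum_borealis),Danio_tricolor))),((Neofelis_niger,Martes_elegans),Vespa_major))) (26 taxa).
The first is nested inside the second, so Oncorhynchus_giganteus shares a more recent common ancestor with Mustela_gracilis.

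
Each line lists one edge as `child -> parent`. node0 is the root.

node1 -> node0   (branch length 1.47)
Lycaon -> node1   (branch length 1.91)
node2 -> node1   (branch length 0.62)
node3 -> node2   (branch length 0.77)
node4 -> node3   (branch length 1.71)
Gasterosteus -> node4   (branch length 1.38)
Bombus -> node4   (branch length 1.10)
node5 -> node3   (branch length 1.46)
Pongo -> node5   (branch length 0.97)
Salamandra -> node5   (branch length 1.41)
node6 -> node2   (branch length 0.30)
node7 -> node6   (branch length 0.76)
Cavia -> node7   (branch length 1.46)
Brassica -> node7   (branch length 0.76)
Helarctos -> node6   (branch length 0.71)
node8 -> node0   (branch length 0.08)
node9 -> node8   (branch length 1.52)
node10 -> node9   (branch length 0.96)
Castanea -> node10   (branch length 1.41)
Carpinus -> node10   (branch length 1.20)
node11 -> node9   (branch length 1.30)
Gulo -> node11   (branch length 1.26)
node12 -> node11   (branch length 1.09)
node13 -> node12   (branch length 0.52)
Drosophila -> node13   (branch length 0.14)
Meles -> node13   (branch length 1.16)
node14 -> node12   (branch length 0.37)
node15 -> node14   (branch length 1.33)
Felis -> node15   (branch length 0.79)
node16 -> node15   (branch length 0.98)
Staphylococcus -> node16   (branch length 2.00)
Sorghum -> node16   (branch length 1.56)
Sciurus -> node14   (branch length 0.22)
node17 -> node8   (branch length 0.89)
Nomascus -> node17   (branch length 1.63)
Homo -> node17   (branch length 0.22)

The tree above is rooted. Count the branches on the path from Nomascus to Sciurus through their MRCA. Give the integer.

7

The MRCA of Nomascus and Sciurus is the node subtending (((Castanea,Carpinus),(Gulo,((Drosophila,Meles),((Felis,(Staphylococcus,Sorghum)),Sciurus)))),(Nomascus,Homo)).
From Nomascus up to that node: 2 branches. From Sciurus up to the same node: 5 branches. Total: 2 + 5 = 7.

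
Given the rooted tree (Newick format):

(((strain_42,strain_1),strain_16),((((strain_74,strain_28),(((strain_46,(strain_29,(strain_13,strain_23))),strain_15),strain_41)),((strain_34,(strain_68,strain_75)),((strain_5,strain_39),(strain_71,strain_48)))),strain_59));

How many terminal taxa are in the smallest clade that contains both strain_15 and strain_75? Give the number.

15

The MRCA of strain_15 and strain_75 is the node subtending (((strain_74,strain_28),(((strain_46,(strain_29,(strain_13,strain_23))),strain_15),strain_41)),((strain_34,(strain_68,strain_75)),((strain_5,strain_39),(strain_71,strain_48)))).
That clade contains 15 terminal taxa: strain_13, strain_15, strain_23, strain_28, strain_29, strain_34, strain_39, strain_41, strain_46, strain_48, strain_5, strain_68, strain_71, strain_74, strain_75.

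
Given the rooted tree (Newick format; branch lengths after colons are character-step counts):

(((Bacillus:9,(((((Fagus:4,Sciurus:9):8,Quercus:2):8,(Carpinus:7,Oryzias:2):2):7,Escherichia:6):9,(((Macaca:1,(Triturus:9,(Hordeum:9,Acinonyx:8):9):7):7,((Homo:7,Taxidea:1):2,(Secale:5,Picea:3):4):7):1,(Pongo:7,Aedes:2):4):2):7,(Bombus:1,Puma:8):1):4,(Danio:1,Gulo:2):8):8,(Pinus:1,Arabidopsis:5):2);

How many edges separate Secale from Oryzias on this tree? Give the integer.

9

The MRCA of Secale and Oryzias is the node subtending (((((Fagus,Sciurus),Quercus),(Carpinus,Oryzias)),Escherichia),(((Macaca,(Triturus,(Hordeum,Acinonyx))),((Homo,Taxidea),(Secale,Picea))),(Pongo,Aedes))).
From Secale up to that node: 5 branches. From Oryzias up to the same node: 4 branches. Total: 5 + 4 = 9.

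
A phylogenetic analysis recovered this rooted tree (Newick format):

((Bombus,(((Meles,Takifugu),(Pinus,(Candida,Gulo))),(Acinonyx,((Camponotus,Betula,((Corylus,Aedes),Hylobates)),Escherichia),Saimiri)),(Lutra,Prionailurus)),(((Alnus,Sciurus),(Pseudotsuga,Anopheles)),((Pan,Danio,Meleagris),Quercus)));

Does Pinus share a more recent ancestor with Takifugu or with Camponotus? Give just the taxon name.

Takifugu

The MRCA of Pinus and Takifugu subtends ((Meles,Takifugu),(Pinus,(Candida,Gulo))) (5 taxa).
The MRCA of Pinus and Camponotus subtends (((Meles,Takifugu),(Pinus,(Candida,Gulo))),(Acinonyx,((Camponotus,Betula,((Corylus,Aedes),Hylobates)),Escherichia),Saimiri)) (13 taxa).
The first is nested inside the second, so Pinus shares a more recent common ancestor with Takifugu.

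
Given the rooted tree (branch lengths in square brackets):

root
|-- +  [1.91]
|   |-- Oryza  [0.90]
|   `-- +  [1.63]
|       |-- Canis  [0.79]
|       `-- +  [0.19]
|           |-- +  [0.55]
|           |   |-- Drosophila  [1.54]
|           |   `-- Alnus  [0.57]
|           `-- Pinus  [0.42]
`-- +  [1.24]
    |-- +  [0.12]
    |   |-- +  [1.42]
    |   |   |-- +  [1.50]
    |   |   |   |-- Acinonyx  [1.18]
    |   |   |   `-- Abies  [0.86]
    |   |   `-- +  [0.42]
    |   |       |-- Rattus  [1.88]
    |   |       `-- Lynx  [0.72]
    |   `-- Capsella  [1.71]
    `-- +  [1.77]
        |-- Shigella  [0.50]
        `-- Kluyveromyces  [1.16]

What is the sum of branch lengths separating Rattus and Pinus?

9.23

The path runs Rattus → … → MRCA → … → Pinus; the MRCA is the root of the tree.
Branch lengths along that path: 1.88 + 0.42 + 1.42 + 0.12 + 1.24 + 1.91 + 1.63 + 0.19 + 0.42 = 9.23.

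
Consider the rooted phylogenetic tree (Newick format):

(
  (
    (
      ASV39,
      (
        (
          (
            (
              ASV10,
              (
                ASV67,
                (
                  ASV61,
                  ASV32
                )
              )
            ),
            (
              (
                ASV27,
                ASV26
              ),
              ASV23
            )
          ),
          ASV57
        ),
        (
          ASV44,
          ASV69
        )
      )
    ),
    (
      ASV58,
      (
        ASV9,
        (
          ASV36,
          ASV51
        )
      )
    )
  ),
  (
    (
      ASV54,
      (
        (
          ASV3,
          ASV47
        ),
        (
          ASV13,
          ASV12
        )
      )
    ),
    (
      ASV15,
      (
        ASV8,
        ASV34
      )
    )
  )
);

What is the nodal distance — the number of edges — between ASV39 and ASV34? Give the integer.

The MRCA of ASV39 and ASV34 is the root of the tree.
From ASV39 up to that node: 3 branches. From ASV34 up to the same node: 4 branches. Total: 3 + 4 = 7.

7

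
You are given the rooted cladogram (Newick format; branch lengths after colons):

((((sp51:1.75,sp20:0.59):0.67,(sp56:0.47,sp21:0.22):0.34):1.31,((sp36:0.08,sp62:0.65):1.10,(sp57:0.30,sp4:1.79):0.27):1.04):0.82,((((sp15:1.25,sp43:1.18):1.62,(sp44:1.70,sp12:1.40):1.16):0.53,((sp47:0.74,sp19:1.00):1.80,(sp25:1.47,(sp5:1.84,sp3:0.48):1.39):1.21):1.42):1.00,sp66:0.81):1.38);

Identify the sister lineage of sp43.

sp15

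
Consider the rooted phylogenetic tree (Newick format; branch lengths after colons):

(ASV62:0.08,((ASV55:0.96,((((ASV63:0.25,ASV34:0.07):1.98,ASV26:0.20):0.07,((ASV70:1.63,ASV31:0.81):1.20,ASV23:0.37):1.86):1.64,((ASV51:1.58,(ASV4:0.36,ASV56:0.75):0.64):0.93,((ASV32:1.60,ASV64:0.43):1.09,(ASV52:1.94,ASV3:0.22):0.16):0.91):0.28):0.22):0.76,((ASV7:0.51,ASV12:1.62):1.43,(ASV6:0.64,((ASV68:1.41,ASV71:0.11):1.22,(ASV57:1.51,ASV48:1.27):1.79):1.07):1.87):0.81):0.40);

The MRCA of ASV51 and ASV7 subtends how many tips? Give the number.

21

The MRCA of ASV51 and ASV7 is the node subtending ((ASV55,((((ASV63,ASV34),ASV26),((ASV70,ASV31),ASV23)),((ASV51,(ASV4,ASV56)),((ASV32,ASV64),(ASV52,ASV3))))),((ASV7,ASV12),(ASV6,((ASV68,ASV71),(ASV57,ASV48))))).
That clade contains 21 terminal taxa: ASV12, ASV23, ASV26, ASV3, ASV31, ASV32, ASV34, ASV4, ASV48, ASV51, ASV52, ASV55, ASV56, ASV57, ASV6, ASV63, ASV64, ASV68, ASV7, ASV70, ASV71.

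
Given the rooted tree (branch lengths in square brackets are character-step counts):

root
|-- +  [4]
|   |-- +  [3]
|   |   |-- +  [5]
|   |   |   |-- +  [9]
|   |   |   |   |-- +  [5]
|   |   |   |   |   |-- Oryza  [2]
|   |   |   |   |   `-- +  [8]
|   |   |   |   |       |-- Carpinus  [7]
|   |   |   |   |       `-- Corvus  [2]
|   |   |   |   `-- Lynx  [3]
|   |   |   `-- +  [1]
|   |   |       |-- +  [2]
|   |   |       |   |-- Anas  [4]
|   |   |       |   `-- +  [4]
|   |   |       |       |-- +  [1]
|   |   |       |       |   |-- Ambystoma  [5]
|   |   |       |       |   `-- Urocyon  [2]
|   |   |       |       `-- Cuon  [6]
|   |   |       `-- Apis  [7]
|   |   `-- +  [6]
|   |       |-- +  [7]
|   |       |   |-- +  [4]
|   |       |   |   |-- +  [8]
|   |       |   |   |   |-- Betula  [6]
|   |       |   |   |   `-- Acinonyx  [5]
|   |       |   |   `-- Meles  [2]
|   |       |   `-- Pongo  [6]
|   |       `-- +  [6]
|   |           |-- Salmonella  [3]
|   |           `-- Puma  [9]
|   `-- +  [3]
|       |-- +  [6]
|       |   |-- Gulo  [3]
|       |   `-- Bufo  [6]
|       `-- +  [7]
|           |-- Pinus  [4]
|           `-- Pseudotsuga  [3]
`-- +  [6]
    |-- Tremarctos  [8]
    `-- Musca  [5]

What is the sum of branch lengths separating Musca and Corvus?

The path runs Musca → … → MRCA → … → Corvus; the MRCA is the root of the tree.
Branch lengths along that path: 5 + 6 + 4 + 3 + 5 + 9 + 5 + 8 + 2 = 47.

47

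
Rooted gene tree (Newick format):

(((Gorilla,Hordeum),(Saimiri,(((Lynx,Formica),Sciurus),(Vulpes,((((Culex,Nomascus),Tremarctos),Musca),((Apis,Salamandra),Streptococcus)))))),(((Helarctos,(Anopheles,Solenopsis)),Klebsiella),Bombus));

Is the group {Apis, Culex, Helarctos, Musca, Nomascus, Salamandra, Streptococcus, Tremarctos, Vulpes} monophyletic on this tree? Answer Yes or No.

The MRCA of the listed taxa is the root, so the smallest clade containing them is the whole tree.
That clade also contains Anopheles, Bombus, Formica, Gorilla, Hordeum, Klebsiella, Lynx, Saimiri, Sciurus, Solenopsis, which are not in the proposed group, so the group is not monophyletic.

No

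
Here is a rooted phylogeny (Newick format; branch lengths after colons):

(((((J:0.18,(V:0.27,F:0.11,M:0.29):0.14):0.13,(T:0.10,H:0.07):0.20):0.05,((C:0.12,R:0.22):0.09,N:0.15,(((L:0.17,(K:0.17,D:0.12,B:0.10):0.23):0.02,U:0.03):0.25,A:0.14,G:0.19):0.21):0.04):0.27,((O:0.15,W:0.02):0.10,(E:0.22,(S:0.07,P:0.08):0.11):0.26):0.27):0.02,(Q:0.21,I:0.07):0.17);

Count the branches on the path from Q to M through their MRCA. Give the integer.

The MRCA of Q and M is the root of the tree.
From Q up to that node: 2 branches. From M up to the same node: 6 branches. Total: 2 + 6 = 8.

8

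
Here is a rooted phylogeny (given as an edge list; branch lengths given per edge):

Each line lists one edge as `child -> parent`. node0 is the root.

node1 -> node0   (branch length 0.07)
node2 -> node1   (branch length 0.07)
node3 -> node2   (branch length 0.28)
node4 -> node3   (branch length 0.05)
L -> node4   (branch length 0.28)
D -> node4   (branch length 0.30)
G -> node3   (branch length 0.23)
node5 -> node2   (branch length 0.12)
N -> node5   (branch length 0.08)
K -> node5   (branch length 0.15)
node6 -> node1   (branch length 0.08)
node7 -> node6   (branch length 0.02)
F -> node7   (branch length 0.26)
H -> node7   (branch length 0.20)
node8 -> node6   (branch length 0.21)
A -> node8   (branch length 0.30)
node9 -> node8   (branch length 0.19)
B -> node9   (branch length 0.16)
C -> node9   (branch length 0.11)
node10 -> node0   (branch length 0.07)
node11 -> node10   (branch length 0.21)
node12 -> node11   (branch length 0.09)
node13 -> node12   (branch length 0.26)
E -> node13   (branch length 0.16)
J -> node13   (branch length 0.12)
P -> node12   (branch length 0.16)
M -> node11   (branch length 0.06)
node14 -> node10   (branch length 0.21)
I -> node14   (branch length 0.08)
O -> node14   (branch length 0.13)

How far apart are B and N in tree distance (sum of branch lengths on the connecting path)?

The path runs B → … → MRCA → … → N; the MRCA is the node subtending ((((L,D),G),(N,K)),((F,H),(A,(B,C)))).
Branch lengths along that path: 0.16 + 0.19 + 0.21 + 0.08 + 0.07 + 0.12 + 0.08 = 0.91.

0.91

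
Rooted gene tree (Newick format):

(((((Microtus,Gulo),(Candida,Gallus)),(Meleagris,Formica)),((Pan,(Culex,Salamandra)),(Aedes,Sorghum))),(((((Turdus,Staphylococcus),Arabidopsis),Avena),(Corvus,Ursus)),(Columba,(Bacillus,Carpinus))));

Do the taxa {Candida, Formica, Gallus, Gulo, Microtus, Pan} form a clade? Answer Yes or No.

No

The MRCA of the listed taxa subtends ((((Microtus,Gulo),(Candida,Gallus)),(Meleagris,Formica)),((Pan,(Culex,Salamandra)),(Aedes,Sorghum))).
That clade also contains Aedes, Culex, Meleagris, Salamandra, Sorghum, which are not in the proposed group, so the group is not monophyletic.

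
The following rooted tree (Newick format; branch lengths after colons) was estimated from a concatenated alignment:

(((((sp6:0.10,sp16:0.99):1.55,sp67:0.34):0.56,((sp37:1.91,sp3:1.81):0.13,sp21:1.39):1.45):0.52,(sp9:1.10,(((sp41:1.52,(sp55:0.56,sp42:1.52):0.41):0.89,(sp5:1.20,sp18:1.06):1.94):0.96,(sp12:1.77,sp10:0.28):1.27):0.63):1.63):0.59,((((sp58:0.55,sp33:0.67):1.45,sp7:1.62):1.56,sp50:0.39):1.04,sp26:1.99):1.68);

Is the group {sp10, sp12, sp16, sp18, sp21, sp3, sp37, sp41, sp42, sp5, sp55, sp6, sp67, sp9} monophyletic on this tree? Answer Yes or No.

Yes

The most recent common ancestor of these taxa subtends ((((sp6,sp16),sp67),((sp37,sp3),sp21)),(sp9,(((sp41,(sp55,sp42)),(sp5,sp18)),(sp12,sp10)))).
That clade has exactly 14 tips — every listed taxon and nothing else — so the group is monophyletic.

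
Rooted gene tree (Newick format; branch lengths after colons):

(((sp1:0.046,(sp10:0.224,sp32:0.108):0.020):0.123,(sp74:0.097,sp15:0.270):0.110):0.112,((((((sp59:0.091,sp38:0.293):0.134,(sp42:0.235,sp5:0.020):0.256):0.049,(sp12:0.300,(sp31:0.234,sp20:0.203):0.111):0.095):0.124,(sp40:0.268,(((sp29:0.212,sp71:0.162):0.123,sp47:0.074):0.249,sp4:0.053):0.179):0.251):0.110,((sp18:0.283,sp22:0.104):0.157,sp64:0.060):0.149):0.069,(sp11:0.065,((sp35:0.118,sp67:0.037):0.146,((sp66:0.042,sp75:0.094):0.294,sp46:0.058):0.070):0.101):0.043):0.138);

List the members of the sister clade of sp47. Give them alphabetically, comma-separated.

sp47 attaches to the tree at the node subtending ((sp29,sp71),sp47).
The other lineage descending from that same node — the sister group — is (sp29,sp71); its 2 tips in alphabetical order are the answer.

sp29, sp71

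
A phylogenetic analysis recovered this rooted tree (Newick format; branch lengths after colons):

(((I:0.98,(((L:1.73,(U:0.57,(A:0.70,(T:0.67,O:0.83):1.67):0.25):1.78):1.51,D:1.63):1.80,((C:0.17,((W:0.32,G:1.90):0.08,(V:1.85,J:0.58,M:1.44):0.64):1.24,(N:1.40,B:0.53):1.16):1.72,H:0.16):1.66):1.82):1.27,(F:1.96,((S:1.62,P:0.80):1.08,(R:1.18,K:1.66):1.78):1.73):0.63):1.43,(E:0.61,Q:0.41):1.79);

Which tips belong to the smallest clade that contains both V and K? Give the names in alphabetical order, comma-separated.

A, B, C, D, F, G, H, I, J, K, L, M, N, O, P, R, S, T, U, V, W

Tracing V: it sits inside (V,J,M).
Tracing K: it sits inside (R,K).
The smallest clade enclosing both is ((I,(((L,(U,(A,(T,O)))),D),((C,((W,G),(V,J,M)),(N,B)),H))),(F,((S,P),(R,K)))); the answer is its 21 terminal taxa in alphabetical order.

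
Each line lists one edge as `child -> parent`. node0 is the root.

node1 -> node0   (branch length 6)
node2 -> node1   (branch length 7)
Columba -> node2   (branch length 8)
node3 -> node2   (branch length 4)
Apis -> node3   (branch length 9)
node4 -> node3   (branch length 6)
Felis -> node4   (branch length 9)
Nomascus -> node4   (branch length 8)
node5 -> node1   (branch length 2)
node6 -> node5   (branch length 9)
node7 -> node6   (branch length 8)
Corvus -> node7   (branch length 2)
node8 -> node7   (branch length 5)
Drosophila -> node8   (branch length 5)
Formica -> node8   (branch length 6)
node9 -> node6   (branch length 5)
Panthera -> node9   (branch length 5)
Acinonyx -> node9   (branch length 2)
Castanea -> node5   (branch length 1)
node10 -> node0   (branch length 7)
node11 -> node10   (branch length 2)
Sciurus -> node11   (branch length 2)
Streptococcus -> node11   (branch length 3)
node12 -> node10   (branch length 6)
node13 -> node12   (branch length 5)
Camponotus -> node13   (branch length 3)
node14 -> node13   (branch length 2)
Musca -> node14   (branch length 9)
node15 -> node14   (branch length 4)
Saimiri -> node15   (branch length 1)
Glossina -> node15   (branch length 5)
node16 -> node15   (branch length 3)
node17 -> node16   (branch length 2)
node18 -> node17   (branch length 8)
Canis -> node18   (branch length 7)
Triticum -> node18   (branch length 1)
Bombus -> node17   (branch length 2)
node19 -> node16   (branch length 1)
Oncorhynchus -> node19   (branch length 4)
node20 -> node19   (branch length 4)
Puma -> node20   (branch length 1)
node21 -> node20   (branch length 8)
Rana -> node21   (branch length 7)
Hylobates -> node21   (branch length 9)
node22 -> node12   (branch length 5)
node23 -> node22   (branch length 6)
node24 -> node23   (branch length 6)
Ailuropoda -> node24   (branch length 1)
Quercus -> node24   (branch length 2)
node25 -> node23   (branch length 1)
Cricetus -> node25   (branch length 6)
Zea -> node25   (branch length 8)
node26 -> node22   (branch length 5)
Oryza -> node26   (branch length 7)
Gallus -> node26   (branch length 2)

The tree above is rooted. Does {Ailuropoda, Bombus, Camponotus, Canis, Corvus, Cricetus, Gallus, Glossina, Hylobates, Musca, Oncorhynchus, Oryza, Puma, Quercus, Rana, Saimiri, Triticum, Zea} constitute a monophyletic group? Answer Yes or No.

The MRCA of the listed taxa is the root, so the smallest clade containing them is the whole tree.
That clade also contains Acinonyx, Apis, Castanea, Columba, Drosophila, Felis, Formica, Nomascus, Panthera, Sciurus, Streptococcus, which are not in the proposed group, so the group is not monophyletic.

No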